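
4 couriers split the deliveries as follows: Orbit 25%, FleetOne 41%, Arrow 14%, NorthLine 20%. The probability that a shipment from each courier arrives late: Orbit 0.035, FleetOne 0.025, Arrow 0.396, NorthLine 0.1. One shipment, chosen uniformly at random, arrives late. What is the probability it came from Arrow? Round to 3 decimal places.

0.587

Unnormalized posteriors (prior × likelihood):
  Orbit: 0.25 × 0.035 = 0.00875
  FleetOne: 0.41 × 0.025 = 0.01025
  Arrow: 0.14 × 0.396 = 0.05544
  NorthLine: 0.2 × 0.1 = 0.02
Sum = 0.09444.
P(Arrow | evidence) = 0.05544 / 0.09444 ≈ 0.587.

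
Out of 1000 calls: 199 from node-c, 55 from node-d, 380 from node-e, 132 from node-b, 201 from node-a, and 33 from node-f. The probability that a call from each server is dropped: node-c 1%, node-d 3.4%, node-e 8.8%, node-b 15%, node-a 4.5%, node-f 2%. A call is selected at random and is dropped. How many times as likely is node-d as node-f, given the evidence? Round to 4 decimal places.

By Bayes' rule, posterior ∝ prior × likelihood:
  node-c: 0.199 × 0.01 = 0.00199
  node-d: 0.055 × 0.034 = 0.00187
  node-e: 0.38 × 0.088 = 0.03344
  node-b: 0.132 × 0.15 = 0.0198
  node-a: 0.201 × 0.045 = 0.009045
  node-f: 0.033 × 0.02 = 0.00066
Total = 0.066805.
The ratio is 0.00187 / 0.00066 (the normalizer cancels) = 2.8333.

2.8333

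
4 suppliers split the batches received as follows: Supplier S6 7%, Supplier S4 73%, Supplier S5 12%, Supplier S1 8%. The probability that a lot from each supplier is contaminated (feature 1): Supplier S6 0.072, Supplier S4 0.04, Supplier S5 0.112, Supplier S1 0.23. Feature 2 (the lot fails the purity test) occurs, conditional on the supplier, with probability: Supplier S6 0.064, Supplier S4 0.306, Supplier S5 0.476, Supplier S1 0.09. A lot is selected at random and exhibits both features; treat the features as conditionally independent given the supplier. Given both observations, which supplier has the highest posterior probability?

Unnormalized posteriors (prior × likelihood):
  Supplier S6: 0.07 × 0.072 × 0.064 = 0.00032256
  Supplier S4: 0.73 × 0.04 × 0.306 = 0.0089352
  Supplier S5: 0.12 × 0.112 × 0.476 = 0.00639744
  Supplier S1: 0.08 × 0.23 × 0.09 = 0.001656
Normalizing constant = 0.0173112.
Largest term belongs to Supplier S4, so Supplier S4 is most probable.

Supplier S4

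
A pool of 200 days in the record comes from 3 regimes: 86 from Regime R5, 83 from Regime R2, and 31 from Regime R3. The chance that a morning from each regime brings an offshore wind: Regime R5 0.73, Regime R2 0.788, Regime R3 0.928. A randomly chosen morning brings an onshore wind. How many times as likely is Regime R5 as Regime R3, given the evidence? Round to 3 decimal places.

Taking complements, P(onshore | each) = Regime R5 0.27, Regime R2 0.212, Regime R3 0.072.
Prior × likelihood for each hypothesis:
  Regime R5: 0.43 × 0.27 = 0.1161
  Regime R2: 0.415 × 0.212 = 0.08798
  Regime R3: 0.155 × 0.072 = 0.01116
Normalizing constant = 0.21524.
The ratio is 0.1161 / 0.01116 (the normalizer cancels) = 10.403.

10.403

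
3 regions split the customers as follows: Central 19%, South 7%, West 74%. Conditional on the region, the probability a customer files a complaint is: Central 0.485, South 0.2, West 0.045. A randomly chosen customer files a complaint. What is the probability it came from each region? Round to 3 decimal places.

Central 0.661, South 0.100, West 0.239

By Bayes' rule, posterior ∝ prior × likelihood:
  Central: 0.19 × 0.485 = 0.09215
  South: 0.07 × 0.2 = 0.014
  West: 0.74 × 0.045 = 0.0333
Normalizing constant = 0.13945.
P(Central | complaint) = 0.09215/0.13945 ≈ 0.661
P(South | complaint) = 0.014/0.13945 ≈ 0.100
P(West | complaint) = 0.0333/0.13945 ≈ 0.239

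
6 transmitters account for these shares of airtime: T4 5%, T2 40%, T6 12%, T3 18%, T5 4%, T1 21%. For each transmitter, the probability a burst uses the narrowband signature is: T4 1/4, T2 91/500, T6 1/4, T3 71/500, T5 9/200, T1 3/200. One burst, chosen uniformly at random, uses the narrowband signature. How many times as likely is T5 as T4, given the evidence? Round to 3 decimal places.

0.144

Prior × likelihood for each hypothesis:
  T4: 0.05 × 0.25 = 0.0125
  T2: 0.4 × 0.182 = 0.0728
  T6: 0.12 × 0.25 = 0.03
  T3: 0.18 × 0.142 = 0.02556
  T5: 0.04 × 0.045 = 0.0018
  T1: 0.21 × 0.015 = 0.00315
Sum = 0.14581.
The ratio is 0.0018 / 0.0125 (the normalizer cancels) = 0.144.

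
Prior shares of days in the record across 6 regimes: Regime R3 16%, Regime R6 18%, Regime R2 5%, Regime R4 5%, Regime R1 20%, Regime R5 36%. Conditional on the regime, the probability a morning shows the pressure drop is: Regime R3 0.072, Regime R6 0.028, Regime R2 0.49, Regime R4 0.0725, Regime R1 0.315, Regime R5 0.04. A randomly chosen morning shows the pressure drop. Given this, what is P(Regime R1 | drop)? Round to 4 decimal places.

Unnormalized posteriors (prior × likelihood):
  Regime R3: 0.16 × 0.072 = 0.01152
  Regime R6: 0.18 × 0.028 = 0.00504
  Regime R2: 0.05 × 0.49 = 0.0245
  Regime R4: 0.05 × 0.0725 = 0.003625
  Regime R1: 0.2 × 0.315 = 0.063
  Regime R5: 0.36 × 0.04 = 0.0144
Sum = 0.122085.
P(Regime R1 | evidence) = 0.063 / 0.122085 ≈ 0.5160.

0.5160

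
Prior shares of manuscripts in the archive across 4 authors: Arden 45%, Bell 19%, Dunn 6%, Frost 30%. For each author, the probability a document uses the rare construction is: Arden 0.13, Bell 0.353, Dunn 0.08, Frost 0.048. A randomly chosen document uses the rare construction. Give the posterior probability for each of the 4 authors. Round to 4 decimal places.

Arden 0.4041, Bell 0.4633, Dunn 0.0332, Frost 0.0995

Prior × likelihood for each hypothesis:
  Arden: 0.45 × 0.13 = 0.0585
  Bell: 0.19 × 0.353 = 0.06707
  Dunn: 0.06 × 0.08 = 0.0048
  Frost: 0.3 × 0.048 = 0.0144
Sum = 0.14477.
P(Arden | rare-form) = 0.0585/0.14477 ≈ 0.4041
P(Bell | rare-form) = 0.06707/0.14477 ≈ 0.4633
P(Dunn | rare-form) = 0.0048/0.14477 ≈ 0.0332
P(Frost | rare-form) = 0.0144/0.14477 ≈ 0.0995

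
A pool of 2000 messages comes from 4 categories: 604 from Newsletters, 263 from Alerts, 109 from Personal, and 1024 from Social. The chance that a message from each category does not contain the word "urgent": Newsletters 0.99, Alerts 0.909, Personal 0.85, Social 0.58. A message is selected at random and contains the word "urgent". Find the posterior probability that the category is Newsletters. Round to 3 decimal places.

0.013

Taking complements, P(urgent-flag | each) = Newsletters 0.01, Alerts 0.091, Personal 0.15, Social 0.42.
Compute prior × likelihood for every hypothesis:
  Newsletters: 0.302 × 0.01 = 0.00302
  Alerts: 0.1315 × 0.091 = 0.0119665
  Personal: 0.0545 × 0.15 = 0.008175
  Social: 0.512 × 0.42 = 0.21504
Sum = 0.2382015.
P(Newsletters | evidence) = 0.00302 / 0.2382015 ≈ 0.013.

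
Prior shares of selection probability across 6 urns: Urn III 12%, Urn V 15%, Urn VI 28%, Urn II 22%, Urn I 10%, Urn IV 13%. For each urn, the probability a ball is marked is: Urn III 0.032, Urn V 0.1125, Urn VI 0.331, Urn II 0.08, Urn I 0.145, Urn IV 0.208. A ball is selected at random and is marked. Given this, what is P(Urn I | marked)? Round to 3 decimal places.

0.084

Unnormalized posteriors (prior × likelihood):
  Urn III: 0.12 × 0.032 = 0.00384
  Urn V: 0.15 × 0.1125 = 0.016875
  Urn VI: 0.28 × 0.331 = 0.09268
  Urn II: 0.22 × 0.08 = 0.0176
  Urn I: 0.1 × 0.145 = 0.0145
  Urn IV: 0.13 × 0.208 = 0.02704
Sum = 0.172535.
P(Urn I | evidence) = 0.0145 / 0.172535 ≈ 0.084.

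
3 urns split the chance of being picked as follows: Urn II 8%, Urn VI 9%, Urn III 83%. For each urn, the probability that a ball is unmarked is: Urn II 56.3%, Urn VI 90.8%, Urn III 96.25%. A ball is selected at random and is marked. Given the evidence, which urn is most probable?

Taking complements, P(marked | each) = Urn II 0.437, Urn VI 0.092, Urn III 0.0375.
By Bayes' rule, posterior ∝ prior × likelihood:
  Urn II: 0.08 × 0.437 = 0.03496
  Urn VI: 0.09 × 0.092 = 0.00828
  Urn III: 0.83 × 0.0375 = 0.031125
Sum = 0.074365.
Largest term belongs to Urn II, so Urn II is most probable.

Urn II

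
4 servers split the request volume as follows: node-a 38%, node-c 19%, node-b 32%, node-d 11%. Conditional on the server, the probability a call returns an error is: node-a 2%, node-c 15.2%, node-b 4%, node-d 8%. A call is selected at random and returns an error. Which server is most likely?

By Bayes' rule, posterior ∝ prior × likelihood:
  node-a: 0.38 × 0.02 = 0.0076
  node-c: 0.19 × 0.152 = 0.02888
  node-b: 0.32 × 0.04 = 0.0128
  node-d: 0.11 × 0.08 = 0.0088
Total = 0.05808.
Largest term belongs to node-c, so node-c is most probable.

node-c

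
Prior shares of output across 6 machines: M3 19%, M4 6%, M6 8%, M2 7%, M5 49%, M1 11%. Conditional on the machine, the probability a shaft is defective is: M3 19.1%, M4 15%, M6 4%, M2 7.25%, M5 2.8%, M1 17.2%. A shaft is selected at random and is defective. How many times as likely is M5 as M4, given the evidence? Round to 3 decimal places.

By Bayes' rule, posterior ∝ prior × likelihood:
  M3: 0.19 × 0.191 = 0.03629
  M4: 0.06 × 0.15 = 0.009
  M6: 0.08 × 0.04 = 0.0032
  M2: 0.07 × 0.0725 = 0.005075
  M5: 0.49 × 0.028 = 0.01372
  M1: 0.11 × 0.172 = 0.01892
Normalizing constant = 0.086205.
The ratio is 0.01372 / 0.009 (the normalizer cancels) = 1.524.

1.524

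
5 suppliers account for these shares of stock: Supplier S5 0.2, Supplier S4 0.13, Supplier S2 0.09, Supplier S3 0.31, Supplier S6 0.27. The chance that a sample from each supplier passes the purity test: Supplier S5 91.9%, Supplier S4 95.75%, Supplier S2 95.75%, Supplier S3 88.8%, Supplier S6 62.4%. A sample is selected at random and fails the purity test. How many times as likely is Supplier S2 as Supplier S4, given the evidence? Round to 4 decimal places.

Taking complements, P(off-spec | each) = Supplier S5 0.081, Supplier S4 0.0425, Supplier S2 0.0425, Supplier S3 0.112, Supplier S6 0.376.
Prior × likelihood for each hypothesis:
  Supplier S5: 0.2 × 0.081 = 0.0162
  Supplier S4: 0.13 × 0.0425 = 0.005525
  Supplier S2: 0.09 × 0.0425 = 0.003825
  Supplier S3: 0.31 × 0.112 = 0.03472
  Supplier S6: 0.27 × 0.376 = 0.10152
Total = 0.16179.
The ratio is 0.003825 / 0.005525 (the normalizer cancels) = 0.6923.

0.6923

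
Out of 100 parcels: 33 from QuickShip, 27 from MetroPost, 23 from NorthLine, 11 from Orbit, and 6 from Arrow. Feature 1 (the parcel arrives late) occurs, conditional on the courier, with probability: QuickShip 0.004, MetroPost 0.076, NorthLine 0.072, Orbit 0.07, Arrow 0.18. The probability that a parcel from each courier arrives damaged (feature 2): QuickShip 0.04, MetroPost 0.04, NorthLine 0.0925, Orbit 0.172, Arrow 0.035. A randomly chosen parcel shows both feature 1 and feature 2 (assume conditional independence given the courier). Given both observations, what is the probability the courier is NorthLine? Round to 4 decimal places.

Prior × likelihood for each hypothesis:
  QuickShip: 0.33 × 0.004 × 0.04 = 0.0000528
  MetroPost: 0.27 × 0.076 × 0.04 = 0.0008208
  NorthLine: 0.23 × 0.072 × 0.0925 = 0.0015318
  Orbit: 0.11 × 0.07 × 0.172 = 0.0013244
  Arrow: 0.06 × 0.18 × 0.035 = 0.000378
Normalizing constant = 0.0041078.
P(NorthLine | evidence) = 0.0015318 / 0.0041078 ≈ 0.3729.

0.3729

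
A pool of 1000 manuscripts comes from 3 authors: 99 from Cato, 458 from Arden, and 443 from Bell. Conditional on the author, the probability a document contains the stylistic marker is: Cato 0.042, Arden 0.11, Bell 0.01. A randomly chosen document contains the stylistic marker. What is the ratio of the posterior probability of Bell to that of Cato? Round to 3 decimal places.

Unnormalized posteriors (prior × likelihood):
  Cato: 0.099 × 0.042 = 0.004158
  Arden: 0.458 × 0.11 = 0.05038
  Bell: 0.443 × 0.01 = 0.00443
Sum = 0.058968.
The ratio is 0.00443 / 0.004158 (the normalizer cancels) = 1.065.

1.065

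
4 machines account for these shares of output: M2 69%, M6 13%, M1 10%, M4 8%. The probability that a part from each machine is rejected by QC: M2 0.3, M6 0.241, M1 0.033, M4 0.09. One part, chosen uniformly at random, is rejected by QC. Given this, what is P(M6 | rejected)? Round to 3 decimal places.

By Bayes' rule, posterior ∝ prior × likelihood:
  M2: 0.69 × 0.3 = 0.207
  M6: 0.13 × 0.241 = 0.03133
  M1: 0.1 × 0.033 = 0.0033
  M4: 0.08 × 0.09 = 0.0072
Total = 0.24883.
P(M6 | evidence) = 0.03133 / 0.24883 ≈ 0.126.

0.126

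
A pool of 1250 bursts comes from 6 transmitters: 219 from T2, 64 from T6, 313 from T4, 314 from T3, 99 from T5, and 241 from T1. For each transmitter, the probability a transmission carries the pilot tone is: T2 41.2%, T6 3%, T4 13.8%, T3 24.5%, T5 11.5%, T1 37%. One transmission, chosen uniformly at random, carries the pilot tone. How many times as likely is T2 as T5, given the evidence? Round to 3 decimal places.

7.925

Compute prior × likelihood for every hypothesis:
  T2: 0.1752 × 0.412 = 0.0721824
  T6: 0.0512 × 0.03 = 0.001536
  T4: 0.2504 × 0.138 = 0.0345552
  T3: 0.2512 × 0.245 = 0.061544
  T5: 0.0792 × 0.115 = 0.009108
  T1: 0.1928 × 0.37 = 0.071336
Normalizing constant = 0.2502616.
The ratio is 0.0721824 / 0.009108 (the normalizer cancels) = 7.925.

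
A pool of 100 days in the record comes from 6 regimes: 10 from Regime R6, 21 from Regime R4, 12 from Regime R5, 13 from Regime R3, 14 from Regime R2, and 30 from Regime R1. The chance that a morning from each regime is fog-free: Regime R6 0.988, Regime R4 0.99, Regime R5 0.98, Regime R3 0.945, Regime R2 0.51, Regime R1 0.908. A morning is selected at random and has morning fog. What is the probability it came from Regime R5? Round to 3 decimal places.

Taking complements, P(fog | each) = Regime R6 0.012, Regime R4 0.01, Regime R5 0.02, Regime R3 0.055, Regime R2 0.49, Regime R1 0.092.
Unnormalized posteriors (prior × likelihood):
  Regime R6: 0.1 × 0.012 = 0.0012
  Regime R4: 0.21 × 0.01 = 0.0021
  Regime R5: 0.12 × 0.02 = 0.0024
  Regime R3: 0.13 × 0.055 = 0.00715
  Regime R2: 0.14 × 0.49 = 0.0686
  Regime R1: 0.3 × 0.092 = 0.0276
Total = 0.10905.
P(Regime R5 | evidence) = 0.0024 / 0.10905 ≈ 0.022.

0.022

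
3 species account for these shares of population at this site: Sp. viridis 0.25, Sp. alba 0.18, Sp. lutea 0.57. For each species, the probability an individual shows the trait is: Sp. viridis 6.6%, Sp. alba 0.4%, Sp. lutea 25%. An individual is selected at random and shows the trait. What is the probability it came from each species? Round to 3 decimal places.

Unnormalized posteriors (prior × likelihood):
  Sp. viridis: 0.25 × 0.066 = 0.0165
  Sp. alba: 0.18 × 0.004 = 0.00072
  Sp. lutea: 0.57 × 0.25 = 0.1425
Sum = 0.15972.
P(Sp. viridis | trait) = 0.0165/0.15972 ≈ 0.103
P(Sp. alba | trait) = 0.00072/0.15972 ≈ 0.005
P(Sp. lutea | trait) = 0.1425/0.15972 ≈ 0.892
(Check: 0.103+0.005+0.892 = 1.000.)

Sp. viridis 0.103, Sp. alba 0.005, Sp. lutea 0.892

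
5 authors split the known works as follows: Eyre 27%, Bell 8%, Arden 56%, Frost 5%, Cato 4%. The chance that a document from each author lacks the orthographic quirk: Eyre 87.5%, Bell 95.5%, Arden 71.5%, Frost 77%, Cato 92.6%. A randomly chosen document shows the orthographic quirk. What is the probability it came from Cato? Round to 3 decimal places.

Taking complements, P(quirk | each) = Eyre 0.125, Bell 0.045, Arden 0.285, Frost 0.23, Cato 0.074.
Unnormalized posteriors (prior × likelihood):
  Eyre: 0.27 × 0.125 = 0.03375
  Bell: 0.08 × 0.045 = 0.0036
  Arden: 0.56 × 0.285 = 0.1596
  Frost: 0.05 × 0.23 = 0.0115
  Cato: 0.04 × 0.074 = 0.00296
Total = 0.21141.
P(Cato | evidence) = 0.00296 / 0.21141 ≈ 0.014.

0.014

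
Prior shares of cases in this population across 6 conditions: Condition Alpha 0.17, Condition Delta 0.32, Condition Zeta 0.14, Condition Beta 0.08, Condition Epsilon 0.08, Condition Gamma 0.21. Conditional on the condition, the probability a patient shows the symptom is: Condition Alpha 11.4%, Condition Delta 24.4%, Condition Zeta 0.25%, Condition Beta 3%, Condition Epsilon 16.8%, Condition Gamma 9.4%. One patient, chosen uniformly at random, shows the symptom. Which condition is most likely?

Condition Delta

Compute prior × likelihood for every hypothesis:
  Condition Alpha: 0.17 × 0.114 = 0.01938
  Condition Delta: 0.32 × 0.244 = 0.07808
  Condition Zeta: 0.14 × 0.0025 = 0.00035
  Condition Beta: 0.08 × 0.03 = 0.0024
  Condition Epsilon: 0.08 × 0.168 = 0.01344
  Condition Gamma: 0.21 × 0.094 = 0.01974
Sum = 0.13339.
Largest term belongs to Condition Delta, so Condition Delta is most probable.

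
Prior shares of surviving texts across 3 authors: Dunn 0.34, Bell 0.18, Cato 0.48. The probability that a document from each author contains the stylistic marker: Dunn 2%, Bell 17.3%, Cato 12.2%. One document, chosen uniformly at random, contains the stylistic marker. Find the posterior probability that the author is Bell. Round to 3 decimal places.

Compute prior × likelihood for every hypothesis:
  Dunn: 0.34 × 0.02 = 0.0068
  Bell: 0.18 × 0.173 = 0.03114
  Cato: 0.48 × 0.122 = 0.05856
Total = 0.0965.
P(Bell | evidence) = 0.03114 / 0.0965 ≈ 0.323.

0.323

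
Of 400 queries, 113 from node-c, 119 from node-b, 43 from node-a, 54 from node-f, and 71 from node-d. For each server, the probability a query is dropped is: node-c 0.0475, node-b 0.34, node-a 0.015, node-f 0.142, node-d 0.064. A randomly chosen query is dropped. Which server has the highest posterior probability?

Prior × likelihood for each hypothesis:
  node-c: 0.2825 × 0.0475 = 0.01341875
  node-b: 0.2975 × 0.34 = 0.10115
  node-a: 0.1075 × 0.015 = 0.0016125
  node-f: 0.135 × 0.142 = 0.01917
  node-d: 0.1775 × 0.064 = 0.01136
Normalizing constant = 0.14671125.
Largest term belongs to node-b, so node-b is most probable.

node-b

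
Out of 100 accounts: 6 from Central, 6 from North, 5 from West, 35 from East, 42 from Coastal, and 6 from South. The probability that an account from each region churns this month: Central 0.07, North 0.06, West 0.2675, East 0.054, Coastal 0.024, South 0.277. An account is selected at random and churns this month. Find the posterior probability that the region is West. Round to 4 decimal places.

By Bayes' rule, posterior ∝ prior × likelihood:
  Central: 0.06 × 0.07 = 0.0042
  North: 0.06 × 0.06 = 0.0036
  West: 0.05 × 0.2675 = 0.013375
  East: 0.35 × 0.054 = 0.0189
  Coastal: 0.42 × 0.024 = 0.01008
  South: 0.06 × 0.277 = 0.01662
Sum = 0.066775.
P(West | evidence) = 0.013375 / 0.066775 ≈ 0.2003.

0.2003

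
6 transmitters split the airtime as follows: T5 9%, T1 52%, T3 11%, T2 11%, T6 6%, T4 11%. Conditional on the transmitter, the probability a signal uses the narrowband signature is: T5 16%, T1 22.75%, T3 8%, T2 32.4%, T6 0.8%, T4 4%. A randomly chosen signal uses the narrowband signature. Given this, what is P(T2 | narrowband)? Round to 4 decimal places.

Compute prior × likelihood for every hypothesis:
  T5: 0.09 × 0.16 = 0.0144
  T1: 0.52 × 0.2275 = 0.1183
  T3: 0.11 × 0.08 = 0.0088
  T2: 0.11 × 0.324 = 0.03564
  T6: 0.06 × 0.008 = 0.00048
  T4: 0.11 × 0.04 = 0.0044
Normalizing constant = 0.18202.
P(T2 | evidence) = 0.03564 / 0.18202 ≈ 0.1958.

0.1958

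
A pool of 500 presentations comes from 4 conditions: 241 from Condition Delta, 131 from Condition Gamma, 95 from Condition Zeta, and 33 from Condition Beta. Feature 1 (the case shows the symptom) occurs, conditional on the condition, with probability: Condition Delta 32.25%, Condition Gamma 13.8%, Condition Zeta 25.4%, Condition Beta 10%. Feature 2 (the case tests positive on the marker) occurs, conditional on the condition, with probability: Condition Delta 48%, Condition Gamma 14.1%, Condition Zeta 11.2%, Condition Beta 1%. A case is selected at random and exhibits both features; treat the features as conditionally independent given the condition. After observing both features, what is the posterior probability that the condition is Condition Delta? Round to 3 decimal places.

0.876

Unnormalized posteriors (prior × likelihood):
  Condition Delta: 0.482 × 0.3225 × 0.48 = 0.0746136
  Condition Gamma: 0.262 × 0.138 × 0.141 = 0.005097996
  Condition Zeta: 0.19 × 0.254 × 0.112 = 0.00540512
  Condition Beta: 0.066 × 0.1 × 0.01 = 0.000066
Total = 0.085182716.
P(Condition Delta | evidence) = 0.0746136 / 0.085182716 ≈ 0.876.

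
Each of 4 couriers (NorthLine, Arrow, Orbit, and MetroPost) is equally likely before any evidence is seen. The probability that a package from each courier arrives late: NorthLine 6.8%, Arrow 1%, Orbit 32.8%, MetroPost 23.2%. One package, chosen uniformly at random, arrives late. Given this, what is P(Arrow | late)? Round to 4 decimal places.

Since the prior is uniform, the posterior is proportional to the likelihood:
  NorthLine: 0.068
  Arrow: 0.01
  Orbit: 0.328
  MetroPost: 0.232
Total = 0.638.
P(Arrow | evidence) = 0.01 / 0.638 ≈ 0.0157.

0.0157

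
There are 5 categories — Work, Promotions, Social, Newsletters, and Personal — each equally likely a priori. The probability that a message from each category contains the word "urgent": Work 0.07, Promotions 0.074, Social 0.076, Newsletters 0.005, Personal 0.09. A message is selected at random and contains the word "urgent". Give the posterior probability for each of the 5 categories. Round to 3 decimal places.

Work 0.222, Promotions 0.235, Social 0.241, Newsletters 0.016, Personal 0.286

Since the prior is uniform, the posterior is proportional to the likelihood:
  Work: 0.07
  Promotions: 0.074
  Social: 0.076
  Newsletters: 0.005
  Personal: 0.09
Sum = 0.315.
P(Work | urgent-flag) = 0.07/0.315 ≈ 0.222
P(Promotions | urgent-flag) = 0.074/0.315 ≈ 0.235
P(Social | urgent-flag) = 0.076/0.315 ≈ 0.241
P(Newsletters | urgent-flag) = 0.005/0.315 ≈ 0.016
P(Personal | urgent-flag) = 0.09/0.315 ≈ 0.286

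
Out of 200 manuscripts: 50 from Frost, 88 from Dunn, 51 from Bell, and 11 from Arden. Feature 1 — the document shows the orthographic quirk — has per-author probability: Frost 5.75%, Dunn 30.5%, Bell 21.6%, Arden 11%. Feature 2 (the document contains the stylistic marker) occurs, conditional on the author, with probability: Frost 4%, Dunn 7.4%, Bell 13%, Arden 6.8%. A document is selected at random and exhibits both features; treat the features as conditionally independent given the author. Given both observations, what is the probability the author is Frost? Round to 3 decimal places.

Compute prior × likelihood for every hypothesis:
  Frost: 0.25 × 0.0575 × 0.04 = 0.000575
  Dunn: 0.44 × 0.305 × 0.074 = 0.0099308
  Bell: 0.255 × 0.216 × 0.13 = 0.0071604
  Arden: 0.055 × 0.11 × 0.068 = 0.0004114
Sum = 0.0180776.
P(Frost | evidence) = 0.000575 / 0.0180776 ≈ 0.032.

0.032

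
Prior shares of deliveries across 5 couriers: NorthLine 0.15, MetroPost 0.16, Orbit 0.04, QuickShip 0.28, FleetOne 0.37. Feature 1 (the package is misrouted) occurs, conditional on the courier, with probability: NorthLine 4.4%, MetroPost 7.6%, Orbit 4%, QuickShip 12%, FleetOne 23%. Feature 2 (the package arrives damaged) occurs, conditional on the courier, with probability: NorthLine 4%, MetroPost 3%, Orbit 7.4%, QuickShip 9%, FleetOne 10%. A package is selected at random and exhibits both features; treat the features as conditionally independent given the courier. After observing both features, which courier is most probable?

FleetOne

Compute prior × likelihood for every hypothesis:
  NorthLine: 0.15 × 0.044 × 0.04 = 0.000264
  MetroPost: 0.16 × 0.076 × 0.03 = 0.0003648
  Orbit: 0.04 × 0.04 × 0.074 = 0.0001184
  QuickShip: 0.28 × 0.12 × 0.09 = 0.003024
  FleetOne: 0.37 × 0.23 × 0.1 = 0.00851
Total = 0.0122812.
Largest term belongs to FleetOne, so FleetOne is most probable.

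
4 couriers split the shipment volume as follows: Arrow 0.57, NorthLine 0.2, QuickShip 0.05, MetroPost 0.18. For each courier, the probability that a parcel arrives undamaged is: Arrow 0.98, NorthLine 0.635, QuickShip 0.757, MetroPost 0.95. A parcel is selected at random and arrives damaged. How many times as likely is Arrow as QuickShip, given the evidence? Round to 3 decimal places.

Taking complements, P(damaged | each) = Arrow 0.02, NorthLine 0.365, QuickShip 0.243, MetroPost 0.05.
Compute prior × likelihood for every hypothesis:
  Arrow: 0.57 × 0.02 = 0.0114
  NorthLine: 0.2 × 0.365 = 0.073
  QuickShip: 0.05 × 0.243 = 0.01215
  MetroPost: 0.18 × 0.05 = 0.009
Normalizing constant = 0.10555.
The ratio is 0.0114 / 0.01215 (the normalizer cancels) = 0.938.

0.938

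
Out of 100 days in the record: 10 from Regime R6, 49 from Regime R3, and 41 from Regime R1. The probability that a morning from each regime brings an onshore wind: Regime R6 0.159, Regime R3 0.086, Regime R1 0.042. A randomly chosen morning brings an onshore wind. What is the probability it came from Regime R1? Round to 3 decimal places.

Compute prior × likelihood for every hypothesis:
  Regime R6: 0.1 × 0.159 = 0.0159
  Regime R3: 0.49 × 0.086 = 0.04214
  Regime R1: 0.41 × 0.042 = 0.01722
Total = 0.07526.
P(Regime R1 | evidence) = 0.01722 / 0.07526 ≈ 0.229.

0.229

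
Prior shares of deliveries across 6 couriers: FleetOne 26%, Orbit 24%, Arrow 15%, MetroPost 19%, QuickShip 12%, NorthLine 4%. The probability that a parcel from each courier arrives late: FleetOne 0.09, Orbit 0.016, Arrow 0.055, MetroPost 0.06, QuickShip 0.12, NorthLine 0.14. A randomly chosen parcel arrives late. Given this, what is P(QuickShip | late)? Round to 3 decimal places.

0.215

Compute prior × likelihood for every hypothesis:
  FleetOne: 0.26 × 0.09 = 0.0234
  Orbit: 0.24 × 0.016 = 0.00384
  Arrow: 0.15 × 0.055 = 0.00825
  MetroPost: 0.19 × 0.06 = 0.0114
  QuickShip: 0.12 × 0.12 = 0.0144
  NorthLine: 0.04 × 0.14 = 0.0056
Total = 0.06689.
P(QuickShip | evidence) = 0.0144 / 0.06689 ≈ 0.215.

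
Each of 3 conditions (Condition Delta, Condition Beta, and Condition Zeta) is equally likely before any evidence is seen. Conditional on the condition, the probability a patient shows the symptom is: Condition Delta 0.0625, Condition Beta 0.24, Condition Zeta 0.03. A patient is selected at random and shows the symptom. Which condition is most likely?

With a uniform prior (1/3 each), posterior ∝ likelihood:
  Condition Delta: 0.0625
  Condition Beta: 0.24
  Condition Zeta: 0.03
Sum = 0.3325.
Largest term belongs to Condition Beta, so Condition Beta is most probable.

Condition Beta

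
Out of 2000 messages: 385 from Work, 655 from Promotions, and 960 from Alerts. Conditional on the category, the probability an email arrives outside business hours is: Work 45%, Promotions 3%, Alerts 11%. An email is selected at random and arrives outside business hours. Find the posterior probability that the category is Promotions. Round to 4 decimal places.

0.0658

Compute prior × likelihood for every hypothesis:
  Work: 0.1925 × 0.45 = 0.086625
  Promotions: 0.3275 × 0.03 = 0.009825
  Alerts: 0.48 × 0.11 = 0.0528
Normalizing constant = 0.14925.
P(Promotions | evidence) = 0.009825 / 0.14925 ≈ 0.0658.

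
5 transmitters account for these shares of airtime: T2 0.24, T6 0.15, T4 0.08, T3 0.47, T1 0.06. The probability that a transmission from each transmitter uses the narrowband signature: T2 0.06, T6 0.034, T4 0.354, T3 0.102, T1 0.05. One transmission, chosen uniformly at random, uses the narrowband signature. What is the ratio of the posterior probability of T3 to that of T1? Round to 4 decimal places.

Prior × likelihood for each hypothesis:
  T2: 0.24 × 0.06 = 0.0144
  T6: 0.15 × 0.034 = 0.0051
  T4: 0.08 × 0.354 = 0.02832
  T3: 0.47 × 0.102 = 0.04794
  T1: 0.06 × 0.05 = 0.003
Normalizing constant = 0.09876.
The ratio is 0.04794 / 0.003 (the normalizer cancels) = 15.9800.

15.9800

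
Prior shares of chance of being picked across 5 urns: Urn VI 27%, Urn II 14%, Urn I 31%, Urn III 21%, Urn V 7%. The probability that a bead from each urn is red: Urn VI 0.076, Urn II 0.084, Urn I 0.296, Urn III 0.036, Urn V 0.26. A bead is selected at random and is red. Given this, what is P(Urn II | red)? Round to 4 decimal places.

Compute prior × likelihood for every hypothesis:
  Urn VI: 0.27 × 0.076 = 0.02052
  Urn II: 0.14 × 0.084 = 0.01176
  Urn I: 0.31 × 0.296 = 0.09176
  Urn III: 0.21 × 0.036 = 0.00756
  Urn V: 0.07 × 0.26 = 0.0182
Normalizing constant = 0.1498.
P(Urn II | evidence) = 0.01176 / 0.1498 ≈ 0.0785.

0.0785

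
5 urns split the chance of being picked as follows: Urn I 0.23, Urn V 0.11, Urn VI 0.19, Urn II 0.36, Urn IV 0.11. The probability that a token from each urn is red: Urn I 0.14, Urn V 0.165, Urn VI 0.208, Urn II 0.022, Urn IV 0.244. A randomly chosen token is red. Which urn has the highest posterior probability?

Prior × likelihood for each hypothesis:
  Urn I: 0.23 × 0.14 = 0.0322
  Urn V: 0.11 × 0.165 = 0.01815
  Urn VI: 0.19 × 0.208 = 0.03952
  Urn II: 0.36 × 0.022 = 0.00792
  Urn IV: 0.11 × 0.244 = 0.02684
Sum = 0.12463.
Largest term belongs to Urn VI, so Urn VI is most probable.

Urn VI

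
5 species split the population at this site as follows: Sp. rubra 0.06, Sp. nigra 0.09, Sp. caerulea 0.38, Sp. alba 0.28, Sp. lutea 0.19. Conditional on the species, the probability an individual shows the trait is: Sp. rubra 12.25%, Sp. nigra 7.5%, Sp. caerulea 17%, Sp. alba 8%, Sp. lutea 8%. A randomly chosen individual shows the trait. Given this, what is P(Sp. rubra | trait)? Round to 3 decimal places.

0.063

Prior × likelihood for each hypothesis:
  Sp. rubra: 0.06 × 0.1225 = 0.00735
  Sp. nigra: 0.09 × 0.075 = 0.00675
  Sp. caerulea: 0.38 × 0.17 = 0.0646
  Sp. alba: 0.28 × 0.08 = 0.0224
  Sp. lutea: 0.19 × 0.08 = 0.0152
Total = 0.1163.
P(Sp. rubra | evidence) = 0.00735 / 0.1163 ≈ 0.063.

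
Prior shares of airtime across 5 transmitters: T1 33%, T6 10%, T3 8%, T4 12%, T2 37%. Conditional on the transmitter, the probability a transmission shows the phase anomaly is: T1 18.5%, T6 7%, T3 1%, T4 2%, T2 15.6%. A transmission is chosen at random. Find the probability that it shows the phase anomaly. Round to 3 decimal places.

Unnormalized posteriors (prior × likelihood):
  T1: 0.33 × 0.185 = 0.06105
  T6: 0.1 × 0.07 = 0.007
  T3: 0.08 × 0.01 = 0.0008
  T4: 0.12 × 0.02 = 0.0024
  T2: 0.37 × 0.156 = 0.05772
P(anomaly) = 0.06105 + 0.007 + 0.0008 + 0.0024 + 0.05772 = 0.12897 → 0.129.

0.129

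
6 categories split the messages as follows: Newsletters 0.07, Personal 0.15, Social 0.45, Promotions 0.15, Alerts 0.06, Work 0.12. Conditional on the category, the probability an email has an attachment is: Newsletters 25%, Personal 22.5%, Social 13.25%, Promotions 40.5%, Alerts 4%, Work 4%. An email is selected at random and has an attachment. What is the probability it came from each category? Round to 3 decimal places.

Unnormalized posteriors (prior × likelihood):
  Newsletters: 0.07 × 0.25 = 0.0175
  Personal: 0.15 × 0.225 = 0.03375
  Social: 0.45 × 0.1325 = 0.059625
  Promotions: 0.15 × 0.405 = 0.06075
  Alerts: 0.06 × 0.04 = 0.0024
  Work: 0.12 × 0.04 = 0.0048
Total = 0.178825.
P(Newsletters | attachment) = 0.0175/0.178825 ≈ 0.098
P(Personal | attachment) = 0.03375/0.178825 ≈ 0.189
P(Social | attachment) = 0.059625/0.178825 ≈ 0.333
P(Promotions | attachment) = 0.06075/0.178825 ≈ 0.340
P(Alerts | attachment) = 0.0024/0.178825 ≈ 0.013
P(Work | attachment) = 0.0048/0.178825 ≈ 0.027

Newsletters 0.098, Personal 0.189, Social 0.333, Promotions 0.340, Alerts 0.013, Work 0.027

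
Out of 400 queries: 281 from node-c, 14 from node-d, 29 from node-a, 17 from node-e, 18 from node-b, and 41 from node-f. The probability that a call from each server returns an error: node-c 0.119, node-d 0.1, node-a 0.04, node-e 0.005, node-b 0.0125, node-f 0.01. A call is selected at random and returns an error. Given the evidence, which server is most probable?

Compute prior × likelihood for every hypothesis:
  node-c: 0.7025 × 0.119 = 0.0835975
  node-d: 0.035 × 0.1 = 0.0035
  node-a: 0.0725 × 0.04 = 0.0029
  node-e: 0.0425 × 0.005 = 0.0002125
  node-b: 0.045 × 0.0125 = 0.0005625
  node-f: 0.1025 × 0.01 = 0.001025
Sum = 0.0917975.
Largest term belongs to node-c, so node-c is most probable.

node-c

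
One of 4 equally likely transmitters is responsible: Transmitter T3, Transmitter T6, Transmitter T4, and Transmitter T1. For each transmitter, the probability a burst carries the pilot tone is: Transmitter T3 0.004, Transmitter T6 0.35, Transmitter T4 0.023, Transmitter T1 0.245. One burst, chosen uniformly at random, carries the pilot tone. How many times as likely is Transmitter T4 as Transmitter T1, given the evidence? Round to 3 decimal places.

With a uniform prior (1/4 each), posterior ∝ likelihood:
  Transmitter T3: 0.004
  Transmitter T6: 0.35
  Transmitter T4: 0.023
  Transmitter T1: 0.245
Total = 0.622.
The ratio is 0.023 / 0.245 (the normalizer cancels) = 0.094.

0.094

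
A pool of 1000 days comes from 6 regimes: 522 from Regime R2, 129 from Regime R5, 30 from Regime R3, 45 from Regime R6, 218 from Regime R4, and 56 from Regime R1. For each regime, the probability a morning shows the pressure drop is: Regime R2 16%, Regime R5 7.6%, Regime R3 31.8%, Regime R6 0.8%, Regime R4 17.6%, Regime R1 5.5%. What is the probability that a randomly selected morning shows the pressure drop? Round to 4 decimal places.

Prior × likelihood for each hypothesis:
  Regime R2: 0.522 × 0.16 = 0.08352
  Regime R5: 0.129 × 0.076 = 0.009804
  Regime R3: 0.03 × 0.318 = 0.00954
  Regime R6: 0.045 × 0.008 = 0.00036
  Regime R4: 0.218 × 0.176 = 0.038368
  Regime R1: 0.056 × 0.055 = 0.00308
P(drop) = 0.08352 + 0.009804 + 0.00954 + 0.00036 + 0.038368 + 0.00308 = 0.144672 → 0.1447.

0.1447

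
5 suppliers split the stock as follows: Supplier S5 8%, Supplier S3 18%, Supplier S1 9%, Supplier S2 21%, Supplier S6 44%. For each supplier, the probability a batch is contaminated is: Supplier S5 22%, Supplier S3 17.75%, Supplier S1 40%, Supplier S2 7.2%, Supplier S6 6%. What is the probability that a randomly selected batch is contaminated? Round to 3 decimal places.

0.127

Unnormalized posteriors (prior × likelihood):
  Supplier S5: 0.08 × 0.22 = 0.0176
  Supplier S3: 0.18 × 0.1775 = 0.03195
  Supplier S1: 0.09 × 0.4 = 0.036
  Supplier S2: 0.21 × 0.072 = 0.01512
  Supplier S6: 0.44 × 0.06 = 0.0264
P(contaminated) = 0.0176 + 0.03195 + 0.036 + 0.01512 + 0.0264 = 0.12707 → 0.127.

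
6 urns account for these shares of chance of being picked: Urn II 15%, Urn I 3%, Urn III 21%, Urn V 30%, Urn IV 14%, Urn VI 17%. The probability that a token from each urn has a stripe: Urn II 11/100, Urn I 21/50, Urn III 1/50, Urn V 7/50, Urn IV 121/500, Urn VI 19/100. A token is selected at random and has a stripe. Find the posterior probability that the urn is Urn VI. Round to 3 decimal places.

0.228

By Bayes' rule, posterior ∝ prior × likelihood:
  Urn II: 0.15 × 0.11 = 0.0165
  Urn I: 0.03 × 0.42 = 0.0126
  Urn III: 0.21 × 0.02 = 0.0042
  Urn V: 0.3 × 0.14 = 0.042
  Urn IV: 0.14 × 0.242 = 0.03388
  Urn VI: 0.17 × 0.19 = 0.0323
Normalizing constant = 0.14148.
P(Urn VI | evidence) = 0.0323 / 0.14148 ≈ 0.228.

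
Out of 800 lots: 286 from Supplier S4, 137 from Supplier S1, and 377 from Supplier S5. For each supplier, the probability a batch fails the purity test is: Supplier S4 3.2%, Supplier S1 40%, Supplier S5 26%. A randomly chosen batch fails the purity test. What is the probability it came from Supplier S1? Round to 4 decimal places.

0.3383

Compute prior × likelihood for every hypothesis:
  Supplier S4: 0.3575 × 0.032 = 0.01144
  Supplier S1: 0.17125 × 0.4 = 0.0685
  Supplier S5: 0.47125 × 0.26 = 0.122525
Sum = 0.202465.
P(Supplier S1 | evidence) = 0.0685 / 0.202465 ≈ 0.3383.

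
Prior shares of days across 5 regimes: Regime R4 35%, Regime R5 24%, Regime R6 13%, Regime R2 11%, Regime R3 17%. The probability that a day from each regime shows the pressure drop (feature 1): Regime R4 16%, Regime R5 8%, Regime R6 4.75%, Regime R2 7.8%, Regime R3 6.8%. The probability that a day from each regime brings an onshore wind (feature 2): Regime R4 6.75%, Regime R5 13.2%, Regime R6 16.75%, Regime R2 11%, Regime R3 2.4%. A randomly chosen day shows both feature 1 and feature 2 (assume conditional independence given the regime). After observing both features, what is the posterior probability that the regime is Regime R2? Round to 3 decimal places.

0.110

Compute prior × likelihood for every hypothesis:
  Regime R4: 0.35 × 0.16 × 0.0675 = 0.00378
  Regime R5: 0.24 × 0.08 × 0.132 = 0.0025344
  Regime R6: 0.13 × 0.0475 × 0.1675 = 0.0010343125
  Regime R2: 0.11 × 0.078 × 0.11 = 0.0009438
  Regime R3: 0.17 × 0.068 × 0.024 = 0.00027744
Normalizing constant = 0.0085699525.
P(Regime R2 | evidence) = 0.0009438 / 0.0085699525 ≈ 0.110.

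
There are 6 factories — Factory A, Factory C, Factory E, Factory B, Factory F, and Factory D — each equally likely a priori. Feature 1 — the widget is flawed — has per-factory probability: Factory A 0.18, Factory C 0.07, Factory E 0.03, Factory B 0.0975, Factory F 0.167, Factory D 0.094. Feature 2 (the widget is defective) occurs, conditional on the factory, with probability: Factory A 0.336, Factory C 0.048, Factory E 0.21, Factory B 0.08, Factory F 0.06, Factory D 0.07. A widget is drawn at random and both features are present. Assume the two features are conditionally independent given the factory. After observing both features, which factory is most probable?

Factory A

Since the prior is uniform, the posterior is proportional to the likelihood:
  Factory A: 0.18 × 0.336 = 0.06048
  Factory C: 0.07 × 0.048 = 0.00336
  Factory E: 0.03 × 0.21 = 0.0063
  Factory B: 0.0975 × 0.08 = 0.0078
  Factory F: 0.167 × 0.06 = 0.01002
  Factory D: 0.094 × 0.07 = 0.00658
Sum = 0.09454.
Largest term belongs to Factory A, so Factory A is most probable.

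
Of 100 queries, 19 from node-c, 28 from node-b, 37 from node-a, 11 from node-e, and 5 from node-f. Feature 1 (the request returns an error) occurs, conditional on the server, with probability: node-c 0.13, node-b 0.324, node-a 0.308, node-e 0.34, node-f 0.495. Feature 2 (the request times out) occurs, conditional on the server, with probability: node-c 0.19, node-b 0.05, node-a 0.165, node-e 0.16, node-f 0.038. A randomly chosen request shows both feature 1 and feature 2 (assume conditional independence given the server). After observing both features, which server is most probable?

node-a

By Bayes' rule, posterior ∝ prior × likelihood:
  node-c: 0.19 × 0.13 × 0.19 = 0.004693
  node-b: 0.28 × 0.324 × 0.05 = 0.004536
  node-a: 0.37 × 0.308 × 0.165 = 0.0188034
  node-e: 0.11 × 0.34 × 0.16 = 0.005984
  node-f: 0.05 × 0.495 × 0.038 = 0.0009405
Sum = 0.0349569.
Largest term belongs to node-a, so node-a is most probable.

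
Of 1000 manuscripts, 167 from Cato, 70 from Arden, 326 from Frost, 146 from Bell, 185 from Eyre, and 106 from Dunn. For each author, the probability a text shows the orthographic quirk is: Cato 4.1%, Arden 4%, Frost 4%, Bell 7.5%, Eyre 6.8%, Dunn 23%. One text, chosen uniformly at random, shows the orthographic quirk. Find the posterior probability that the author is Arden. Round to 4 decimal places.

0.0397

By Bayes' rule, posterior ∝ prior × likelihood:
  Cato: 0.167 × 0.041 = 0.006847
  Arden: 0.07 × 0.04 = 0.0028
  Frost: 0.326 × 0.04 = 0.01304
  Bell: 0.146 × 0.075 = 0.01095
  Eyre: 0.185 × 0.068 = 0.01258
  Dunn: 0.106 × 0.23 = 0.02438
Total = 0.070597.
P(Arden | evidence) = 0.0028 / 0.070597 ≈ 0.0397.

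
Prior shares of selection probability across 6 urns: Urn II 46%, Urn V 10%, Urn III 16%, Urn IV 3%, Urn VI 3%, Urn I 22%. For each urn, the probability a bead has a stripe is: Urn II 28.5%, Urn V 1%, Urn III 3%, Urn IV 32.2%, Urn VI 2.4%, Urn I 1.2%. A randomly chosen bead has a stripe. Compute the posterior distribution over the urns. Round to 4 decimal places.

Urn II 0.8745, Urn V 0.0067, Urn III 0.0320, Urn IV 0.0644, Urn VI 0.0048, Urn I 0.0176

By Bayes' rule, posterior ∝ prior × likelihood:
  Urn II: 0.46 × 0.285 = 0.1311
  Urn V: 0.1 × 0.01 = 0.001
  Urn III: 0.16 × 0.03 = 0.0048
  Urn IV: 0.03 × 0.322 = 0.00966
  Urn VI: 0.03 × 0.024 = 0.00072
  Urn I: 0.22 × 0.012 = 0.00264
Total = 0.14992.
P(Urn II | striped) = 0.1311/0.14992 ≈ 0.8745
P(Urn V | striped) = 0.001/0.14992 ≈ 0.0067
P(Urn III | striped) = 0.0048/0.14992 ≈ 0.0320
P(Urn IV | striped) = 0.00966/0.14992 ≈ 0.0644
P(Urn VI | striped) = 0.00072/0.14992 ≈ 0.0048
P(Urn I | striped) = 0.00264/0.14992 ≈ 0.0176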